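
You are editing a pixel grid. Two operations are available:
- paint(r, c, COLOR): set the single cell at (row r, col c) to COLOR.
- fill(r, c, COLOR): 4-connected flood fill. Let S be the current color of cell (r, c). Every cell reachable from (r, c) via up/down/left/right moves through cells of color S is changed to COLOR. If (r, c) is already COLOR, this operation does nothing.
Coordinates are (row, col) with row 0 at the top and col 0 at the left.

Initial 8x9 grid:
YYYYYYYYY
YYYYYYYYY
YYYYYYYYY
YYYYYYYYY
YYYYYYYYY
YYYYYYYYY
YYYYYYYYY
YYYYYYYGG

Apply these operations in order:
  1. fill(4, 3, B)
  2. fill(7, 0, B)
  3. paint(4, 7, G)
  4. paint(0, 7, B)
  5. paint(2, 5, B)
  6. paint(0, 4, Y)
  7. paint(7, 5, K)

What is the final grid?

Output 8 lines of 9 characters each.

After op 1 fill(4,3,B) [70 cells changed]:
BBBBBBBBB
BBBBBBBBB
BBBBBBBBB
BBBBBBBBB
BBBBBBBBB
BBBBBBBBB
BBBBBBBBB
BBBBBBBGG
After op 2 fill(7,0,B) [0 cells changed]:
BBBBBBBBB
BBBBBBBBB
BBBBBBBBB
BBBBBBBBB
BBBBBBBBB
BBBBBBBBB
BBBBBBBBB
BBBBBBBGG
After op 3 paint(4,7,G):
BBBBBBBBB
BBBBBBBBB
BBBBBBBBB
BBBBBBBBB
BBBBBBBGB
BBBBBBBBB
BBBBBBBBB
BBBBBBBGG
After op 4 paint(0,7,B):
BBBBBBBBB
BBBBBBBBB
BBBBBBBBB
BBBBBBBBB
BBBBBBBGB
BBBBBBBBB
BBBBBBBBB
BBBBBBBGG
After op 5 paint(2,5,B):
BBBBBBBBB
BBBBBBBBB
BBBBBBBBB
BBBBBBBBB
BBBBBBBGB
BBBBBBBBB
BBBBBBBBB
BBBBBBBGG
After op 6 paint(0,4,Y):
BBBBYBBBB
BBBBBBBBB
BBBBBBBBB
BBBBBBBBB
BBBBBBBGB
BBBBBBBBB
BBBBBBBBB
BBBBBBBGG
After op 7 paint(7,5,K):
BBBBYBBBB
BBBBBBBBB
BBBBBBBBB
BBBBBBBBB
BBBBBBBGB
BBBBBBBBB
BBBBBBBBB
BBBBBKBGG

Answer: BBBBYBBBB
BBBBBBBBB
BBBBBBBBB
BBBBBBBBB
BBBBBBBGB
BBBBBBBBB
BBBBBBBBB
BBBBBKBGG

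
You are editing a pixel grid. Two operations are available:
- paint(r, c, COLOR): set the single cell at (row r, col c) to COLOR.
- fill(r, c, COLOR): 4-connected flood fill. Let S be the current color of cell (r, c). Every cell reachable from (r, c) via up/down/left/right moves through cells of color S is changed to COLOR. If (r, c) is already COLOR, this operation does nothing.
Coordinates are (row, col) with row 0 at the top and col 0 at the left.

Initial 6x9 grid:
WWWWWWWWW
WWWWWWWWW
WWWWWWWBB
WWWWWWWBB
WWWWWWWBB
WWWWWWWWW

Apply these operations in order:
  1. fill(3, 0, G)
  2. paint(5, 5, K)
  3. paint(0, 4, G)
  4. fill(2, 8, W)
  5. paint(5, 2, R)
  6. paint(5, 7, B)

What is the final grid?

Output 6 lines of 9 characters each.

After op 1 fill(3,0,G) [48 cells changed]:
GGGGGGGGG
GGGGGGGGG
GGGGGGGBB
GGGGGGGBB
GGGGGGGBB
GGGGGGGGG
After op 2 paint(5,5,K):
GGGGGGGGG
GGGGGGGGG
GGGGGGGBB
GGGGGGGBB
GGGGGGGBB
GGGGGKGGG
After op 3 paint(0,4,G):
GGGGGGGGG
GGGGGGGGG
GGGGGGGBB
GGGGGGGBB
GGGGGGGBB
GGGGGKGGG
After op 4 fill(2,8,W) [6 cells changed]:
GGGGGGGGG
GGGGGGGGG
GGGGGGGWW
GGGGGGGWW
GGGGGGGWW
GGGGGKGGG
After op 5 paint(5,2,R):
GGGGGGGGG
GGGGGGGGG
GGGGGGGWW
GGGGGGGWW
GGGGGGGWW
GGRGGKGGG
After op 6 paint(5,7,B):
GGGGGGGGG
GGGGGGGGG
GGGGGGGWW
GGGGGGGWW
GGGGGGGWW
GGRGGKGBG

Answer: GGGGGGGGG
GGGGGGGGG
GGGGGGGWW
GGGGGGGWW
GGGGGGGWW
GGRGGKGBG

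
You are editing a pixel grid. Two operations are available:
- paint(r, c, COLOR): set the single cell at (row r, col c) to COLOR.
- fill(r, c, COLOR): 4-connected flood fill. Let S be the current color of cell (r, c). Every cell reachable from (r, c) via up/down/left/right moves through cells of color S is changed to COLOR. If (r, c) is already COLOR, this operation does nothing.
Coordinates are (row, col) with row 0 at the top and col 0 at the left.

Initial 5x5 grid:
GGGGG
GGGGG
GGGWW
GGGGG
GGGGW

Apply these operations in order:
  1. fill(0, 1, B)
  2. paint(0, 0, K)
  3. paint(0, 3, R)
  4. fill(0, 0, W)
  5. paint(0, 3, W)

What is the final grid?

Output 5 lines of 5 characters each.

After op 1 fill(0,1,B) [22 cells changed]:
BBBBB
BBBBB
BBBWW
BBBBB
BBBBW
After op 2 paint(0,0,K):
KBBBB
BBBBB
BBBWW
BBBBB
BBBBW
After op 3 paint(0,3,R):
KBBRB
BBBBB
BBBWW
BBBBB
BBBBW
After op 4 fill(0,0,W) [1 cells changed]:
WBBRB
BBBBB
BBBWW
BBBBB
BBBBW
After op 5 paint(0,3,W):
WBBWB
BBBBB
BBBWW
BBBBB
BBBBW

Answer: WBBWB
BBBBB
BBBWW
BBBBB
BBBBW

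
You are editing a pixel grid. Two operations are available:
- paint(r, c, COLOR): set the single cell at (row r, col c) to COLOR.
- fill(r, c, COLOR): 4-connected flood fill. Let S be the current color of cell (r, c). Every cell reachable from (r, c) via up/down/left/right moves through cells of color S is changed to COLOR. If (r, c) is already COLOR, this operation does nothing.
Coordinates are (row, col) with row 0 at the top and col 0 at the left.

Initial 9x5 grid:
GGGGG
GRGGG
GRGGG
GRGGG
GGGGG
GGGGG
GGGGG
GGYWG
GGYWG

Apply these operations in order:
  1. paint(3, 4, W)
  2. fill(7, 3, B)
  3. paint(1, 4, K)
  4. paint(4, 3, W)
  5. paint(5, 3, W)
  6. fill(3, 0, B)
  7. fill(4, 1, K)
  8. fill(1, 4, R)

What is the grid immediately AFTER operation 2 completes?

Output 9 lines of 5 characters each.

After op 1 paint(3,4,W):
GGGGG
GRGGG
GRGGG
GRGGW
GGGGG
GGGGG
GGGGG
GGYWG
GGYWG
After op 2 fill(7,3,B) [2 cells changed]:
GGGGG
GRGGG
GRGGG
GRGGW
GGGGG
GGGGG
GGGGG
GGYBG
GGYBG

Answer: GGGGG
GRGGG
GRGGG
GRGGW
GGGGG
GGGGG
GGGGG
GGYBG
GGYBG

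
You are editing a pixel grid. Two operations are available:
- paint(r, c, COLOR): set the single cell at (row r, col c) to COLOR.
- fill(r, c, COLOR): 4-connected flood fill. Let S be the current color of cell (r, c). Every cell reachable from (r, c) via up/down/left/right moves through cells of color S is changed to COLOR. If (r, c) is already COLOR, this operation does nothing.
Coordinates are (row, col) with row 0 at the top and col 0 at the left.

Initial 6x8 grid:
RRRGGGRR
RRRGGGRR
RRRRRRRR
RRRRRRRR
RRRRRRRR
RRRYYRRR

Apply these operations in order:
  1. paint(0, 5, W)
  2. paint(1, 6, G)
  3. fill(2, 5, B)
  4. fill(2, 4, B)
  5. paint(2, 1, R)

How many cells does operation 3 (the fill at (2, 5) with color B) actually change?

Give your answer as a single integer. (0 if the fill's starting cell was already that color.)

Answer: 39

Derivation:
After op 1 paint(0,5,W):
RRRGGWRR
RRRGGGRR
RRRRRRRR
RRRRRRRR
RRRRRRRR
RRRYYRRR
After op 2 paint(1,6,G):
RRRGGWRR
RRRGGGGR
RRRRRRRR
RRRRRRRR
RRRRRRRR
RRRYYRRR
After op 3 fill(2,5,B) [39 cells changed]:
BBBGGWBB
BBBGGGGB
BBBBBBBB
BBBBBBBB
BBBBBBBB
BBBYYBBB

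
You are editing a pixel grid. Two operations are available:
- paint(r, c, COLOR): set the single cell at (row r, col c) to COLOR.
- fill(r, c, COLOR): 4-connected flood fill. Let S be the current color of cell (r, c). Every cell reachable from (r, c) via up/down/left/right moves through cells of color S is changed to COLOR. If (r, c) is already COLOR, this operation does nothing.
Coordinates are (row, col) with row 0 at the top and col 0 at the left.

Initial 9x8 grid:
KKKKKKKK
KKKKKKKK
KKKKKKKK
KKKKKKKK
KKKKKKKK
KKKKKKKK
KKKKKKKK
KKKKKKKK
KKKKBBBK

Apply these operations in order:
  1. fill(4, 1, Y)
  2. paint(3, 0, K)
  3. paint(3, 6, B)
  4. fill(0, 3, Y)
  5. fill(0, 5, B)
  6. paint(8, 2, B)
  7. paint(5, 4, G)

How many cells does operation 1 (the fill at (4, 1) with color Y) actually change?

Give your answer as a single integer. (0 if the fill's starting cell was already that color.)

After op 1 fill(4,1,Y) [69 cells changed]:
YYYYYYYY
YYYYYYYY
YYYYYYYY
YYYYYYYY
YYYYYYYY
YYYYYYYY
YYYYYYYY
YYYYYYYY
YYYYBBBY

Answer: 69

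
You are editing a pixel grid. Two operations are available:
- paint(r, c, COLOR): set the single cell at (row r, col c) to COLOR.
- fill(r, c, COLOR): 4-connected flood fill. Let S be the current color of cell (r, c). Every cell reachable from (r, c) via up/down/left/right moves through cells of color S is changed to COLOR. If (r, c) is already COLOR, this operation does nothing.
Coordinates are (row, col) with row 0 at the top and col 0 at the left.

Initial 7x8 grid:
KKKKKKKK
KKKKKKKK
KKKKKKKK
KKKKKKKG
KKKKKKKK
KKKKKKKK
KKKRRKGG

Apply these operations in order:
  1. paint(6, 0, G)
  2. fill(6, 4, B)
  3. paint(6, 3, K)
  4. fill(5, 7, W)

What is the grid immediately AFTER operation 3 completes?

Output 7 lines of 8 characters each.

Answer: KKKKKKKK
KKKKKKKK
KKKKKKKK
KKKKKKKG
KKKKKKKK
KKKKKKKK
GKKKBKGG

Derivation:
After op 1 paint(6,0,G):
KKKKKKKK
KKKKKKKK
KKKKKKKK
KKKKKKKG
KKKKKKKK
KKKKKKKK
GKKRRKGG
After op 2 fill(6,4,B) [2 cells changed]:
KKKKKKKK
KKKKKKKK
KKKKKKKK
KKKKKKKG
KKKKKKKK
KKKKKKKK
GKKBBKGG
After op 3 paint(6,3,K):
KKKKKKKK
KKKKKKKK
KKKKKKKK
KKKKKKKG
KKKKKKKK
KKKKKKKK
GKKKBKGG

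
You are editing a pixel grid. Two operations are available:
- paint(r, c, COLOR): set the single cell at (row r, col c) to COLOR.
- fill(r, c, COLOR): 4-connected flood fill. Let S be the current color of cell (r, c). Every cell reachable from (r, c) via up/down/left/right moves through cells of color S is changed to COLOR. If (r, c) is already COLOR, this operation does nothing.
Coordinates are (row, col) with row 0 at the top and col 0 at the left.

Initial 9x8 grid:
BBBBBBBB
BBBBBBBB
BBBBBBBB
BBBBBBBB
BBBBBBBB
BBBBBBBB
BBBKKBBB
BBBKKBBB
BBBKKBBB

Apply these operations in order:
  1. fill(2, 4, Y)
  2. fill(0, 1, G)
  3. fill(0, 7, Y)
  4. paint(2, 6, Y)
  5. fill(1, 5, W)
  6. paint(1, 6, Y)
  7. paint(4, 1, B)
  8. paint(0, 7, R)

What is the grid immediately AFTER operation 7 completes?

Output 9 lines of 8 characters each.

After op 1 fill(2,4,Y) [66 cells changed]:
YYYYYYYY
YYYYYYYY
YYYYYYYY
YYYYYYYY
YYYYYYYY
YYYYYYYY
YYYKKYYY
YYYKKYYY
YYYKKYYY
After op 2 fill(0,1,G) [66 cells changed]:
GGGGGGGG
GGGGGGGG
GGGGGGGG
GGGGGGGG
GGGGGGGG
GGGGGGGG
GGGKKGGG
GGGKKGGG
GGGKKGGG
After op 3 fill(0,7,Y) [66 cells changed]:
YYYYYYYY
YYYYYYYY
YYYYYYYY
YYYYYYYY
YYYYYYYY
YYYYYYYY
YYYKKYYY
YYYKKYYY
YYYKKYYY
After op 4 paint(2,6,Y):
YYYYYYYY
YYYYYYYY
YYYYYYYY
YYYYYYYY
YYYYYYYY
YYYYYYYY
YYYKKYYY
YYYKKYYY
YYYKKYYY
After op 5 fill(1,5,W) [66 cells changed]:
WWWWWWWW
WWWWWWWW
WWWWWWWW
WWWWWWWW
WWWWWWWW
WWWWWWWW
WWWKKWWW
WWWKKWWW
WWWKKWWW
After op 6 paint(1,6,Y):
WWWWWWWW
WWWWWWYW
WWWWWWWW
WWWWWWWW
WWWWWWWW
WWWWWWWW
WWWKKWWW
WWWKKWWW
WWWKKWWW
After op 7 paint(4,1,B):
WWWWWWWW
WWWWWWYW
WWWWWWWW
WWWWWWWW
WBWWWWWW
WWWWWWWW
WWWKKWWW
WWWKKWWW
WWWKKWWW

Answer: WWWWWWWW
WWWWWWYW
WWWWWWWW
WWWWWWWW
WBWWWWWW
WWWWWWWW
WWWKKWWW
WWWKKWWW
WWWKKWWW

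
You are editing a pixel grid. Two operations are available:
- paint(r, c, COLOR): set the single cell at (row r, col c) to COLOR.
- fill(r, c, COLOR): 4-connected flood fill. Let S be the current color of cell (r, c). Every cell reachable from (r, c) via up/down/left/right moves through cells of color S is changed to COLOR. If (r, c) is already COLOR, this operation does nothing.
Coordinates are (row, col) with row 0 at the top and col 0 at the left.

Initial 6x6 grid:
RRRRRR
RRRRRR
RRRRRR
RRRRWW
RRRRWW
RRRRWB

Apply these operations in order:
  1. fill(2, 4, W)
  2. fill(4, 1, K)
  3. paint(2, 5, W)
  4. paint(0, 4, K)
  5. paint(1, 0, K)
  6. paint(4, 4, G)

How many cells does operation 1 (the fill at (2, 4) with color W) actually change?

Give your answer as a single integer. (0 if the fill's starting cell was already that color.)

Answer: 30

Derivation:
After op 1 fill(2,4,W) [30 cells changed]:
WWWWWW
WWWWWW
WWWWWW
WWWWWW
WWWWWW
WWWWWB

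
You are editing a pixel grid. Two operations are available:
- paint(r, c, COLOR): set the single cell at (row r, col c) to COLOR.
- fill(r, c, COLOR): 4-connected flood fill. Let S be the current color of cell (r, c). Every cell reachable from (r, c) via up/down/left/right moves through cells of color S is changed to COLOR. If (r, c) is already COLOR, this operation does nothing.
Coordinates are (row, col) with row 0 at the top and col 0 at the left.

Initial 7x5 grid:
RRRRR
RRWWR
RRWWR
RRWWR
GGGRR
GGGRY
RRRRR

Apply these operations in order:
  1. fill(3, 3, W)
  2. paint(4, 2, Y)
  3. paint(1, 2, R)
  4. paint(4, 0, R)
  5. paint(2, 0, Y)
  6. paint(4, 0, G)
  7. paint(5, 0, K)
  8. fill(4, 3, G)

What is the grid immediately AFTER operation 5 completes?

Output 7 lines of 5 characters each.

Answer: RRRRR
RRRWR
YRWWR
RRWWR
RGYRR
GGGRY
RRRRR

Derivation:
After op 1 fill(3,3,W) [0 cells changed]:
RRRRR
RRWWR
RRWWR
RRWWR
GGGRR
GGGRY
RRRRR
After op 2 paint(4,2,Y):
RRRRR
RRWWR
RRWWR
RRWWR
GGYRR
GGGRY
RRRRR
After op 3 paint(1,2,R):
RRRRR
RRRWR
RRWWR
RRWWR
GGYRR
GGGRY
RRRRR
After op 4 paint(4,0,R):
RRRRR
RRRWR
RRWWR
RRWWR
RGYRR
GGGRY
RRRRR
After op 5 paint(2,0,Y):
RRRRR
RRRWR
YRWWR
RRWWR
RGYRR
GGGRY
RRRRR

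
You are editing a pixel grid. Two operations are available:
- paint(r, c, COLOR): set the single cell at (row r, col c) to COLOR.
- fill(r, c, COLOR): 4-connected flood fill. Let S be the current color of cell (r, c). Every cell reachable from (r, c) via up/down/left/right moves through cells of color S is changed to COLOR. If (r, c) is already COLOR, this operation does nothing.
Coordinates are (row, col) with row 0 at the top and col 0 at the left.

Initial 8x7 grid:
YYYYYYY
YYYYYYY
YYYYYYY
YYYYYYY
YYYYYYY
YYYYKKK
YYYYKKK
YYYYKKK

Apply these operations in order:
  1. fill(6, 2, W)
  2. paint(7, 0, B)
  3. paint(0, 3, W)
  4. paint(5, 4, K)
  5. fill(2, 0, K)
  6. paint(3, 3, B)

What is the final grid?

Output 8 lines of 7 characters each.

After op 1 fill(6,2,W) [47 cells changed]:
WWWWWWW
WWWWWWW
WWWWWWW
WWWWWWW
WWWWWWW
WWWWKKK
WWWWKKK
WWWWKKK
After op 2 paint(7,0,B):
WWWWWWW
WWWWWWW
WWWWWWW
WWWWWWW
WWWWWWW
WWWWKKK
WWWWKKK
BWWWKKK
After op 3 paint(0,3,W):
WWWWWWW
WWWWWWW
WWWWWWW
WWWWWWW
WWWWWWW
WWWWKKK
WWWWKKK
BWWWKKK
After op 4 paint(5,4,K):
WWWWWWW
WWWWWWW
WWWWWWW
WWWWWWW
WWWWWWW
WWWWKKK
WWWWKKK
BWWWKKK
After op 5 fill(2,0,K) [46 cells changed]:
KKKKKKK
KKKKKKK
KKKKKKK
KKKKKKK
KKKKKKK
KKKKKKK
KKKKKKK
BKKKKKK
After op 6 paint(3,3,B):
KKKKKKK
KKKKKKK
KKKKKKK
KKKBKKK
KKKKKKK
KKKKKKK
KKKKKKK
BKKKKKK

Answer: KKKKKKK
KKKKKKK
KKKKKKK
KKKBKKK
KKKKKKK
KKKKKKK
KKKKKKK
BKKKKKK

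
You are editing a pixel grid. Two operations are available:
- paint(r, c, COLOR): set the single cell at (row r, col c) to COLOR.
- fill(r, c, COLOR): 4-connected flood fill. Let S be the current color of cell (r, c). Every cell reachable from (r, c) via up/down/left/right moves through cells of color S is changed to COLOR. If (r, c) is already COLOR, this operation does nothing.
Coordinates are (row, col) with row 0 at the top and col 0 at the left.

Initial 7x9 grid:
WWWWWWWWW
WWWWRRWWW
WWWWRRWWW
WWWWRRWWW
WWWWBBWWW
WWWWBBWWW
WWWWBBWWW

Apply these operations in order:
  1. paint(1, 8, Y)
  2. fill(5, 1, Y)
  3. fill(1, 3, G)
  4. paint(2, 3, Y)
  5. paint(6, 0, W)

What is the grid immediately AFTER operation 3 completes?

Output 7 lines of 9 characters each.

Answer: GGGGGGGGG
GGGGRRGGG
GGGGRRGGG
GGGGRRGGG
GGGGBBGGG
GGGGBBGGG
GGGGBBGGG

Derivation:
After op 1 paint(1,8,Y):
WWWWWWWWW
WWWWRRWWY
WWWWRRWWW
WWWWRRWWW
WWWWBBWWW
WWWWBBWWW
WWWWBBWWW
After op 2 fill(5,1,Y) [50 cells changed]:
YYYYYYYYY
YYYYRRYYY
YYYYRRYYY
YYYYRRYYY
YYYYBBYYY
YYYYBBYYY
YYYYBBYYY
After op 3 fill(1,3,G) [51 cells changed]:
GGGGGGGGG
GGGGRRGGG
GGGGRRGGG
GGGGRRGGG
GGGGBBGGG
GGGGBBGGG
GGGGBBGGG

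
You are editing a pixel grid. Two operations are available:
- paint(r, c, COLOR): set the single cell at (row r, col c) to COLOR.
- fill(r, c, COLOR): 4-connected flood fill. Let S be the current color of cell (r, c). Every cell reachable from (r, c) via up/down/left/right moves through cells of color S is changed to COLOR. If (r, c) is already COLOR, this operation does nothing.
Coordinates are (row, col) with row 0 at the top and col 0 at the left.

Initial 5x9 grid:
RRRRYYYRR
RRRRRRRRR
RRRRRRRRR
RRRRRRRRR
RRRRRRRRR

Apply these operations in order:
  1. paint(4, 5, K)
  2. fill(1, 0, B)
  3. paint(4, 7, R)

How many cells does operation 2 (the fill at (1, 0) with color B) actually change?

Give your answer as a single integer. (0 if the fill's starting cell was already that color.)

After op 1 paint(4,5,K):
RRRRYYYRR
RRRRRRRRR
RRRRRRRRR
RRRRRRRRR
RRRRRKRRR
After op 2 fill(1,0,B) [41 cells changed]:
BBBBYYYBB
BBBBBBBBB
BBBBBBBBB
BBBBBBBBB
BBBBBKBBB

Answer: 41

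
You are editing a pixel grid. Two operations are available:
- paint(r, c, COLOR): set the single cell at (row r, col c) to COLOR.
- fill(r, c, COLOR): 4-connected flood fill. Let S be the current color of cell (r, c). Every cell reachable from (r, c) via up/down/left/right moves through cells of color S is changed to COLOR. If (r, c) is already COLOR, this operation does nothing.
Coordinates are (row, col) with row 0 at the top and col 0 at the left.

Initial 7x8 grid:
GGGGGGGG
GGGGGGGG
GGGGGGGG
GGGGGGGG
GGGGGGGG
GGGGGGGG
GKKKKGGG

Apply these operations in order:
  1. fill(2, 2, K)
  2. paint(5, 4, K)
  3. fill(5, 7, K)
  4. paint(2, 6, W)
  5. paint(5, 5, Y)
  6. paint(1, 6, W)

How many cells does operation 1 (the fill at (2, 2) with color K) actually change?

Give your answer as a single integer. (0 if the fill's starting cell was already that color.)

After op 1 fill(2,2,K) [52 cells changed]:
KKKKKKKK
KKKKKKKK
KKKKKKKK
KKKKKKKK
KKKKKKKK
KKKKKKKK
KKKKKKKK

Answer: 52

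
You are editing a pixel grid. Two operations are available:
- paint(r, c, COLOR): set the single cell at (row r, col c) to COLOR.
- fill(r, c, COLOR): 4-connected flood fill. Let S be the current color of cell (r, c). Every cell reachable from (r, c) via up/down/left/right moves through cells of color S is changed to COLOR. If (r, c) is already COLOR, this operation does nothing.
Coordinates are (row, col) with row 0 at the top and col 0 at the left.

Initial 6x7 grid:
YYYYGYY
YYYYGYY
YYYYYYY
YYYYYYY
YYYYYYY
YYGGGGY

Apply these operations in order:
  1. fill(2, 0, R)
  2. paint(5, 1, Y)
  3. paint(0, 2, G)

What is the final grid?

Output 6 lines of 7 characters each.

Answer: RRGRGRR
RRRRGRR
RRRRRRR
RRRRRRR
RRRRRRR
RYGGGGR

Derivation:
After op 1 fill(2,0,R) [36 cells changed]:
RRRRGRR
RRRRGRR
RRRRRRR
RRRRRRR
RRRRRRR
RRGGGGR
After op 2 paint(5,1,Y):
RRRRGRR
RRRRGRR
RRRRRRR
RRRRRRR
RRRRRRR
RYGGGGR
After op 3 paint(0,2,G):
RRGRGRR
RRRRGRR
RRRRRRR
RRRRRRR
RRRRRRR
RYGGGGR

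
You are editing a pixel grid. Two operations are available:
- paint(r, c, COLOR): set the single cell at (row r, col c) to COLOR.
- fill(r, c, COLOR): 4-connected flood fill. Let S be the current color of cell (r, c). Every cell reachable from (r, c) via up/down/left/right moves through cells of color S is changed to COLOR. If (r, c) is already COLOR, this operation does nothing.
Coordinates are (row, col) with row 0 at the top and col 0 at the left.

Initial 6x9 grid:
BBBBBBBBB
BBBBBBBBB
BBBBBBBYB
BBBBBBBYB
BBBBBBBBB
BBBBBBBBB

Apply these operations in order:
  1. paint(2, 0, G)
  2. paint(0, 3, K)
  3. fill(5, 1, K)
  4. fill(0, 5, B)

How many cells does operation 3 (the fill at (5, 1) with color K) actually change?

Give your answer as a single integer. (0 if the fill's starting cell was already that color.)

Answer: 50

Derivation:
After op 1 paint(2,0,G):
BBBBBBBBB
BBBBBBBBB
GBBBBBBYB
BBBBBBBYB
BBBBBBBBB
BBBBBBBBB
After op 2 paint(0,3,K):
BBBKBBBBB
BBBBBBBBB
GBBBBBBYB
BBBBBBBYB
BBBBBBBBB
BBBBBBBBB
After op 3 fill(5,1,K) [50 cells changed]:
KKKKKKKKK
KKKKKKKKK
GKKKKKKYK
KKKKKKKYK
KKKKKKKKK
KKKKKKKKK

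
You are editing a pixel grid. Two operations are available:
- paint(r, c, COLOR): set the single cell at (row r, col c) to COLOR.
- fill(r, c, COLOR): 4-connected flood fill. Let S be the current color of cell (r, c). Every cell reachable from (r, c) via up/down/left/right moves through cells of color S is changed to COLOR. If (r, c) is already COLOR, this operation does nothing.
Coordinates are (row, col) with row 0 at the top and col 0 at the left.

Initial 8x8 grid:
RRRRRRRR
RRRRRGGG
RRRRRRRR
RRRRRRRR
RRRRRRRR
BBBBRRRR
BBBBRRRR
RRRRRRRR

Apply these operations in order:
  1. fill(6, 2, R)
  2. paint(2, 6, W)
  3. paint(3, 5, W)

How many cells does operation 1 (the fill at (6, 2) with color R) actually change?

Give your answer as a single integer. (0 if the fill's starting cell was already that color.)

After op 1 fill(6,2,R) [8 cells changed]:
RRRRRRRR
RRRRRGGG
RRRRRRRR
RRRRRRRR
RRRRRRRR
RRRRRRRR
RRRRRRRR
RRRRRRRR

Answer: 8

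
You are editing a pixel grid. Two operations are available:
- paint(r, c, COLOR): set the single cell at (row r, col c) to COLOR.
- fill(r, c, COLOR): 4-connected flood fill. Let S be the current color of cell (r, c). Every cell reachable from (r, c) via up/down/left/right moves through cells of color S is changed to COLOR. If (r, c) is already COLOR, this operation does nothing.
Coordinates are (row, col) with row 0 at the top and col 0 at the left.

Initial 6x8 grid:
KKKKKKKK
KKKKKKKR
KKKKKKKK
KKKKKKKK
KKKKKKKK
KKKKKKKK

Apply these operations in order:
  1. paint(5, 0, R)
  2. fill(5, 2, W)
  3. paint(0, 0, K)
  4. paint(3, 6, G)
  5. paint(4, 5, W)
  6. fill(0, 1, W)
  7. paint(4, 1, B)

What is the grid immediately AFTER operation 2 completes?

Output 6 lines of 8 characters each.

After op 1 paint(5,0,R):
KKKKKKKK
KKKKKKKR
KKKKKKKK
KKKKKKKK
KKKKKKKK
RKKKKKKK
After op 2 fill(5,2,W) [46 cells changed]:
WWWWWWWW
WWWWWWWR
WWWWWWWW
WWWWWWWW
WWWWWWWW
RWWWWWWW

Answer: WWWWWWWW
WWWWWWWR
WWWWWWWW
WWWWWWWW
WWWWWWWW
RWWWWWWW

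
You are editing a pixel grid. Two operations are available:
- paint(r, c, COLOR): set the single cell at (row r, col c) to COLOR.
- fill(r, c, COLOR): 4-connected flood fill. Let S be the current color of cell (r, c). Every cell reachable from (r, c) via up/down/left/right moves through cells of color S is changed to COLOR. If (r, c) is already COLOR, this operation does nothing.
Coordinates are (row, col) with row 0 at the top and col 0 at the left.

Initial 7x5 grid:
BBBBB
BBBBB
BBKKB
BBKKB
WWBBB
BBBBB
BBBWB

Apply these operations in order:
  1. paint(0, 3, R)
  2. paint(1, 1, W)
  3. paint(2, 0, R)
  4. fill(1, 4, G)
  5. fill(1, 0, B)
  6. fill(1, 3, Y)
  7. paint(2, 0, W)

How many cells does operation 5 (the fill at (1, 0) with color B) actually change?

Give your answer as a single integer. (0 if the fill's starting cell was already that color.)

Answer: 22

Derivation:
After op 1 paint(0,3,R):
BBBRB
BBBBB
BBKKB
BBKKB
WWBBB
BBBBB
BBBWB
After op 2 paint(1,1,W):
BBBRB
BWBBB
BBKKB
BBKKB
WWBBB
BBBBB
BBBWB
After op 3 paint(2,0,R):
BBBRB
BWBBB
RBKKB
BBKKB
WWBBB
BBBBB
BBBWB
After op 4 fill(1,4,G) [22 cells changed]:
GGGRG
GWGGG
RBKKG
BBKKG
WWGGG
GGGGG
GGGWG
After op 5 fill(1,0,B) [22 cells changed]:
BBBRB
BWBBB
RBKKB
BBKKB
WWBBB
BBBBB
BBBWB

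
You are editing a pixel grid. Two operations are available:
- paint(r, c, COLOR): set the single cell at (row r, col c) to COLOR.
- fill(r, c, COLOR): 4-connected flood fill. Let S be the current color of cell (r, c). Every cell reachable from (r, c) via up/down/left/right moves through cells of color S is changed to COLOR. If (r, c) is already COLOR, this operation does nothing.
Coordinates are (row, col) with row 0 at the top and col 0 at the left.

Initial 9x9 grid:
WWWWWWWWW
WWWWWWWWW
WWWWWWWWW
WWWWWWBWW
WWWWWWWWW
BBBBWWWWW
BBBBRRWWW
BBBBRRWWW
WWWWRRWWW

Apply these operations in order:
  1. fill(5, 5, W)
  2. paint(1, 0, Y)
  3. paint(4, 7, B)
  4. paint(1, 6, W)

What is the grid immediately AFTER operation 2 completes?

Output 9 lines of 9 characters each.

Answer: WWWWWWWWW
YWWWWWWWW
WWWWWWWWW
WWWWWWBWW
WWWWWWWWW
BBBBWWWWW
BBBBRRWWW
BBBBRRWWW
WWWWRRWWW

Derivation:
After op 1 fill(5,5,W) [0 cells changed]:
WWWWWWWWW
WWWWWWWWW
WWWWWWWWW
WWWWWWBWW
WWWWWWWWW
BBBBWWWWW
BBBBRRWWW
BBBBRRWWW
WWWWRRWWW
After op 2 paint(1,0,Y):
WWWWWWWWW
YWWWWWWWW
WWWWWWWWW
WWWWWWBWW
WWWWWWWWW
BBBBWWWWW
BBBBRRWWW
BBBBRRWWW
WWWWRRWWW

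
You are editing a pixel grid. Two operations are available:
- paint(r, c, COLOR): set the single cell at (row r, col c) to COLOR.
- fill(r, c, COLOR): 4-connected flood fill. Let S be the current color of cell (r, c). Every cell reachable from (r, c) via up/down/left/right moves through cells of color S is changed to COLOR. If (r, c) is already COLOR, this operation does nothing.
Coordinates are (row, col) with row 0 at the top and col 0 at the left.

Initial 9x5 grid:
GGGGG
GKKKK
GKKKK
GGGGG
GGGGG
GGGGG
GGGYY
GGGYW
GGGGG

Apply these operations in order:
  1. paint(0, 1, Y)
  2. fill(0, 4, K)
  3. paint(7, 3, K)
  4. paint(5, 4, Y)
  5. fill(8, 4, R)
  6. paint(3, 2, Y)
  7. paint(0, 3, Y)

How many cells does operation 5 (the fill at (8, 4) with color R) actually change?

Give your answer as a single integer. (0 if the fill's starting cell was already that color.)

Answer: 28

Derivation:
After op 1 paint(0,1,Y):
GYGGG
GKKKK
GKKKK
GGGGG
GGGGG
GGGGG
GGGYY
GGGYW
GGGGG
After op 2 fill(0,4,K) [3 cells changed]:
GYKKK
GKKKK
GKKKK
GGGGG
GGGGG
GGGGG
GGGYY
GGGYW
GGGGG
After op 3 paint(7,3,K):
GYKKK
GKKKK
GKKKK
GGGGG
GGGGG
GGGGG
GGGYY
GGGKW
GGGGG
After op 4 paint(5,4,Y):
GYKKK
GKKKK
GKKKK
GGGGG
GGGGG
GGGGY
GGGYY
GGGKW
GGGGG
After op 5 fill(8,4,R) [28 cells changed]:
RYKKK
RKKKK
RKKKK
RRRRR
RRRRR
RRRRY
RRRYY
RRRKW
RRRRR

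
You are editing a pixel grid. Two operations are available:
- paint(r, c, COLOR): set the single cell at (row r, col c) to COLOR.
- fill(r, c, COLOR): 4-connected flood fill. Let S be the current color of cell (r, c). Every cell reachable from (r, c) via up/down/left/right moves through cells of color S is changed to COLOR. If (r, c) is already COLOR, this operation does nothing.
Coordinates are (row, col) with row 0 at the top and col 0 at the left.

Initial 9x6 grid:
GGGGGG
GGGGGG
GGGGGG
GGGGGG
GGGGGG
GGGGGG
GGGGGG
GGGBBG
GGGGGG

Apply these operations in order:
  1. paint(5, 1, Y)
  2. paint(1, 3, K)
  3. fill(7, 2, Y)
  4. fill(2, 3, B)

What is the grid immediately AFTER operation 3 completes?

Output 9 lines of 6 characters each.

After op 1 paint(5,1,Y):
GGGGGG
GGGGGG
GGGGGG
GGGGGG
GGGGGG
GYGGGG
GGGGGG
GGGBBG
GGGGGG
After op 2 paint(1,3,K):
GGGGGG
GGGKGG
GGGGGG
GGGGGG
GGGGGG
GYGGGG
GGGGGG
GGGBBG
GGGGGG
After op 3 fill(7,2,Y) [50 cells changed]:
YYYYYY
YYYKYY
YYYYYY
YYYYYY
YYYYYY
YYYYYY
YYYYYY
YYYBBY
YYYYYY

Answer: YYYYYY
YYYKYY
YYYYYY
YYYYYY
YYYYYY
YYYYYY
YYYYYY
YYYBBY
YYYYYY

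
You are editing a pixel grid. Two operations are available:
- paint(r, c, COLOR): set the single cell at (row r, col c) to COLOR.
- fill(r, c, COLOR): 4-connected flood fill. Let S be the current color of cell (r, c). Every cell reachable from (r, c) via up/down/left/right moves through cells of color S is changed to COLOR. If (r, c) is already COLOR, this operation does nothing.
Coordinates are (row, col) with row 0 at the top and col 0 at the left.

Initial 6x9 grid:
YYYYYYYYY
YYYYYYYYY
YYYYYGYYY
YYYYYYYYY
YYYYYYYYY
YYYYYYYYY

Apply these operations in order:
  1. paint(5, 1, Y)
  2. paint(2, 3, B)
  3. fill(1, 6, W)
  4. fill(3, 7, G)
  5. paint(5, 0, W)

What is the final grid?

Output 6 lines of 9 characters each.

After op 1 paint(5,1,Y):
YYYYYYYYY
YYYYYYYYY
YYYYYGYYY
YYYYYYYYY
YYYYYYYYY
YYYYYYYYY
After op 2 paint(2,3,B):
YYYYYYYYY
YYYYYYYYY
YYYBYGYYY
YYYYYYYYY
YYYYYYYYY
YYYYYYYYY
After op 3 fill(1,6,W) [52 cells changed]:
WWWWWWWWW
WWWWWWWWW
WWWBWGWWW
WWWWWWWWW
WWWWWWWWW
WWWWWWWWW
After op 4 fill(3,7,G) [52 cells changed]:
GGGGGGGGG
GGGGGGGGG
GGGBGGGGG
GGGGGGGGG
GGGGGGGGG
GGGGGGGGG
After op 5 paint(5,0,W):
GGGGGGGGG
GGGGGGGGG
GGGBGGGGG
GGGGGGGGG
GGGGGGGGG
WGGGGGGGG

Answer: GGGGGGGGG
GGGGGGGGG
GGGBGGGGG
GGGGGGGGG
GGGGGGGGG
WGGGGGGGG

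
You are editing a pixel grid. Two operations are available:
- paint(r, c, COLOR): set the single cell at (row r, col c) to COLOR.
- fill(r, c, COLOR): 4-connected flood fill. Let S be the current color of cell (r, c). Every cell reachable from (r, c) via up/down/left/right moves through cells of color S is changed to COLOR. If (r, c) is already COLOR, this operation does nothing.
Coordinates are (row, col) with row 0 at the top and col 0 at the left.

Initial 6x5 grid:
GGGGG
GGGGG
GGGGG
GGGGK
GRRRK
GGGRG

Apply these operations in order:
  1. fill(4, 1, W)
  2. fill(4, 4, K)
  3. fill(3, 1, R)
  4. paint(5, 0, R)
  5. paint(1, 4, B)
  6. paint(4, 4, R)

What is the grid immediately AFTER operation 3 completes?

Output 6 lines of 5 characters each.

After op 1 fill(4,1,W) [4 cells changed]:
GGGGG
GGGGG
GGGGG
GGGGK
GWWWK
GGGWG
After op 2 fill(4,4,K) [0 cells changed]:
GGGGG
GGGGG
GGGGG
GGGGK
GWWWK
GGGWG
After op 3 fill(3,1,R) [23 cells changed]:
RRRRR
RRRRR
RRRRR
RRRRK
RWWWK
RRRWG

Answer: RRRRR
RRRRR
RRRRR
RRRRK
RWWWK
RRRWG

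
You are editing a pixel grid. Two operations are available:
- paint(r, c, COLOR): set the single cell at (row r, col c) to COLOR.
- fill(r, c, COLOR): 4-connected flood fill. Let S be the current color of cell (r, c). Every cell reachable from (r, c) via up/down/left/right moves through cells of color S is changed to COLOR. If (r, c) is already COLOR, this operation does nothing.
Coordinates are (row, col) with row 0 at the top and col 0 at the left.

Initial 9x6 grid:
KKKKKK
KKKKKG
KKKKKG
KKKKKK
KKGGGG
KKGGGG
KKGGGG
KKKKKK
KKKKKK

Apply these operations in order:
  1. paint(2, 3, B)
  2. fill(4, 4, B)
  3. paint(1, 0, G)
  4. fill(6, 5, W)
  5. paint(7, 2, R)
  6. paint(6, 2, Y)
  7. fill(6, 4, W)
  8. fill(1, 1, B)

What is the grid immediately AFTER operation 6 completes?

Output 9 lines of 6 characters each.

Answer: KKKKKK
GKKKKG
KKKBKG
KKKKKK
KKWWWW
KKWWWW
KKYWWW
KKRKKK
KKKKKK

Derivation:
After op 1 paint(2,3,B):
KKKKKK
KKKKKG
KKKBKG
KKKKKK
KKGGGG
KKGGGG
KKGGGG
KKKKKK
KKKKKK
After op 2 fill(4,4,B) [12 cells changed]:
KKKKKK
KKKKKG
KKKBKG
KKKKKK
KKBBBB
KKBBBB
KKBBBB
KKKKKK
KKKKKK
After op 3 paint(1,0,G):
KKKKKK
GKKKKG
KKKBKG
KKKKKK
KKBBBB
KKBBBB
KKBBBB
KKKKKK
KKKKKK
After op 4 fill(6,5,W) [12 cells changed]:
KKKKKK
GKKKKG
KKKBKG
KKKKKK
KKWWWW
KKWWWW
KKWWWW
KKKKKK
KKKKKK
After op 5 paint(7,2,R):
KKKKKK
GKKKKG
KKKBKG
KKKKKK
KKWWWW
KKWWWW
KKWWWW
KKRKKK
KKKKKK
After op 6 paint(6,2,Y):
KKKKKK
GKKKKG
KKKBKG
KKKKKK
KKWWWW
KKWWWW
KKYWWW
KKRKKK
KKKKKK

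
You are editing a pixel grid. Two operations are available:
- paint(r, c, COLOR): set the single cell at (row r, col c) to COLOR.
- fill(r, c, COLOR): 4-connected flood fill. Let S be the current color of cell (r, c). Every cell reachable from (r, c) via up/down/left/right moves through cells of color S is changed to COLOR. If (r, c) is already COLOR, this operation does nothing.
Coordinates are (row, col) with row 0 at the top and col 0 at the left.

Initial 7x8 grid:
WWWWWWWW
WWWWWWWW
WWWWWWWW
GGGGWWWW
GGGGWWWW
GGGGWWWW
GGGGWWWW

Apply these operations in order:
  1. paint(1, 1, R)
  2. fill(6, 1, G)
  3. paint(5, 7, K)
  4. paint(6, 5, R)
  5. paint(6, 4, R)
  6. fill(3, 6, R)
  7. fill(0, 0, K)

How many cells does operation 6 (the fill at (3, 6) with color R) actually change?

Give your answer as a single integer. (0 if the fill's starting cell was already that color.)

Answer: 36

Derivation:
After op 1 paint(1,1,R):
WWWWWWWW
WRWWWWWW
WWWWWWWW
GGGGWWWW
GGGGWWWW
GGGGWWWW
GGGGWWWW
After op 2 fill(6,1,G) [0 cells changed]:
WWWWWWWW
WRWWWWWW
WWWWWWWW
GGGGWWWW
GGGGWWWW
GGGGWWWW
GGGGWWWW
After op 3 paint(5,7,K):
WWWWWWWW
WRWWWWWW
WWWWWWWW
GGGGWWWW
GGGGWWWW
GGGGWWWK
GGGGWWWW
After op 4 paint(6,5,R):
WWWWWWWW
WRWWWWWW
WWWWWWWW
GGGGWWWW
GGGGWWWW
GGGGWWWK
GGGGWRWW
After op 5 paint(6,4,R):
WWWWWWWW
WRWWWWWW
WWWWWWWW
GGGGWWWW
GGGGWWWW
GGGGWWWK
GGGGRRWW
After op 6 fill(3,6,R) [36 cells changed]:
RRRRRRRR
RRRRRRRR
RRRRRRRR
GGGGRRRR
GGGGRRRR
GGGGRRRK
GGGGRRRR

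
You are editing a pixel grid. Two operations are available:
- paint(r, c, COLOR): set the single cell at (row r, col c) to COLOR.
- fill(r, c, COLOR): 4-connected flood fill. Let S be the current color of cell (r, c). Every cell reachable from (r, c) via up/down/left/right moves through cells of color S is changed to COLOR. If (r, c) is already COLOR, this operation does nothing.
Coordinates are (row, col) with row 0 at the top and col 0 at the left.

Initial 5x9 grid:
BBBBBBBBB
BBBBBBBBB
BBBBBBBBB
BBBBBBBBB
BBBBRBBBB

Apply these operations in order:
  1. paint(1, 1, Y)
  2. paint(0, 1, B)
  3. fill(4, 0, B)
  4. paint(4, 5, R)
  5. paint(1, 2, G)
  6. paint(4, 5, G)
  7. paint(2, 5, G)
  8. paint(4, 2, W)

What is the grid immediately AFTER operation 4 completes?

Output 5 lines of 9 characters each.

After op 1 paint(1,1,Y):
BBBBBBBBB
BYBBBBBBB
BBBBBBBBB
BBBBBBBBB
BBBBRBBBB
After op 2 paint(0,1,B):
BBBBBBBBB
BYBBBBBBB
BBBBBBBBB
BBBBBBBBB
BBBBRBBBB
After op 3 fill(4,0,B) [0 cells changed]:
BBBBBBBBB
BYBBBBBBB
BBBBBBBBB
BBBBBBBBB
BBBBRBBBB
After op 4 paint(4,5,R):
BBBBBBBBB
BYBBBBBBB
BBBBBBBBB
BBBBBBBBB
BBBBRRBBB

Answer: BBBBBBBBB
BYBBBBBBB
BBBBBBBBB
BBBBBBBBB
BBBBRRBBB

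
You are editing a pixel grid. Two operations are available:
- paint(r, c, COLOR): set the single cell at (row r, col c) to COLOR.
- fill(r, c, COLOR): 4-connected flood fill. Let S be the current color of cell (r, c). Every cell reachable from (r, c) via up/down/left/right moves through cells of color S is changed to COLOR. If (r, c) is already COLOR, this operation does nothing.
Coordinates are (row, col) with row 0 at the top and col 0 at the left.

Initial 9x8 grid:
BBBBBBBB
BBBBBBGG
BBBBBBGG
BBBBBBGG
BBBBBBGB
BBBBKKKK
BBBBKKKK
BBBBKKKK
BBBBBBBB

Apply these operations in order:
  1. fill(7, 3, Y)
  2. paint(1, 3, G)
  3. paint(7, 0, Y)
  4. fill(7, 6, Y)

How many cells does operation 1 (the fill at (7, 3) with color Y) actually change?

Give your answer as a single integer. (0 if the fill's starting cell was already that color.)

After op 1 fill(7,3,Y) [52 cells changed]:
YYYYYYYY
YYYYYYGG
YYYYYYGG
YYYYYYGG
YYYYYYGB
YYYYKKKK
YYYYKKKK
YYYYKKKK
YYYYYYYY

Answer: 52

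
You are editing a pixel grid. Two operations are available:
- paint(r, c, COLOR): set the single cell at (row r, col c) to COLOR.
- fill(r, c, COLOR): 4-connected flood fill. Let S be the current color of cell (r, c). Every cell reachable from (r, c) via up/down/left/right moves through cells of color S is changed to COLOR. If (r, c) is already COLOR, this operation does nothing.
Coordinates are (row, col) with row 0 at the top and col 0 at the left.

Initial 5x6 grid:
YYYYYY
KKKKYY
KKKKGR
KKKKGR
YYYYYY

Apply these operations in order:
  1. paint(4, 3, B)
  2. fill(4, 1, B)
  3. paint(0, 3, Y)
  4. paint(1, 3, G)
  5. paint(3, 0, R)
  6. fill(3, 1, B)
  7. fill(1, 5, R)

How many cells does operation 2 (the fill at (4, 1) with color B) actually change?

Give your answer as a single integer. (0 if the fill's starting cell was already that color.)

Answer: 3

Derivation:
After op 1 paint(4,3,B):
YYYYYY
KKKKYY
KKKKGR
KKKKGR
YYYBYY
After op 2 fill(4,1,B) [3 cells changed]:
YYYYYY
KKKKYY
KKKKGR
KKKKGR
BBBBYY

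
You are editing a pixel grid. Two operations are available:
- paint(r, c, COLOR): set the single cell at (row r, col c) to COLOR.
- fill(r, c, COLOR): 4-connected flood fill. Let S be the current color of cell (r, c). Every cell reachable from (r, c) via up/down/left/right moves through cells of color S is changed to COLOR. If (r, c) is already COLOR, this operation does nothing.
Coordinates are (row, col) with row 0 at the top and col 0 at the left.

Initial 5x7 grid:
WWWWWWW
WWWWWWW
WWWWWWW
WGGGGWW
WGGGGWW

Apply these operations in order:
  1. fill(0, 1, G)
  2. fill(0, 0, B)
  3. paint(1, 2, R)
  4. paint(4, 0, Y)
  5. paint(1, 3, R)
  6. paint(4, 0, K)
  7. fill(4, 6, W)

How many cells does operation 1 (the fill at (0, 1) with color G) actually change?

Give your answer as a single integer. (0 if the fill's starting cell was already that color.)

After op 1 fill(0,1,G) [27 cells changed]:
GGGGGGG
GGGGGGG
GGGGGGG
GGGGGGG
GGGGGGG

Answer: 27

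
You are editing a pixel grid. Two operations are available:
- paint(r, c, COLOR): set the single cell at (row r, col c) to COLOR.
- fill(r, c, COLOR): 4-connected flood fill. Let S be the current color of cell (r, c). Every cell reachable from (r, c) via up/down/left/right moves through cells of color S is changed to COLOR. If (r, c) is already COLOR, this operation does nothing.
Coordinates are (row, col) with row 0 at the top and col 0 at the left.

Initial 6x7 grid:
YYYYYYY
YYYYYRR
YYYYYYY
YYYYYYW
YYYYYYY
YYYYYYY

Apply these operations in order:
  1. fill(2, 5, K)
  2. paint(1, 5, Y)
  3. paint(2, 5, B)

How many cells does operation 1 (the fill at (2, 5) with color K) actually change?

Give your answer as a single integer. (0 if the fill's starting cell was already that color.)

Answer: 39

Derivation:
After op 1 fill(2,5,K) [39 cells changed]:
KKKKKKK
KKKKKRR
KKKKKKK
KKKKKKW
KKKKKKK
KKKKKKK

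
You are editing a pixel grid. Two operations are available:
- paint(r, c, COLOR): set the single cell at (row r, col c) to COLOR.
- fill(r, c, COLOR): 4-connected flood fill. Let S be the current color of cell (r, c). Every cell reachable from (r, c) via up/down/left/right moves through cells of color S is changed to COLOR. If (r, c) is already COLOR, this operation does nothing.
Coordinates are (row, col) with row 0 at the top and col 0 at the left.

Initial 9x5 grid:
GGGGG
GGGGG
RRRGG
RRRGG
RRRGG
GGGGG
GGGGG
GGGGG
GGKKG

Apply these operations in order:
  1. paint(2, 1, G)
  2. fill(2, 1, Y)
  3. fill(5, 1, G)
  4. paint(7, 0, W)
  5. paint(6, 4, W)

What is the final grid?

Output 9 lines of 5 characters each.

After op 1 paint(2,1,G):
GGGGG
GGGGG
RGRGG
RRRGG
RRRGG
GGGGG
GGGGG
GGGGG
GGKKG
After op 2 fill(2,1,Y) [35 cells changed]:
YYYYY
YYYYY
RYRYY
RRRYY
RRRYY
YYYYY
YYYYY
YYYYY
YYKKY
After op 3 fill(5,1,G) [35 cells changed]:
GGGGG
GGGGG
RGRGG
RRRGG
RRRGG
GGGGG
GGGGG
GGGGG
GGKKG
After op 4 paint(7,0,W):
GGGGG
GGGGG
RGRGG
RRRGG
RRRGG
GGGGG
GGGGG
WGGGG
GGKKG
After op 5 paint(6,4,W):
GGGGG
GGGGG
RGRGG
RRRGG
RRRGG
GGGGG
GGGGW
WGGGG
GGKKG

Answer: GGGGG
GGGGG
RGRGG
RRRGG
RRRGG
GGGGG
GGGGW
WGGGG
GGKKG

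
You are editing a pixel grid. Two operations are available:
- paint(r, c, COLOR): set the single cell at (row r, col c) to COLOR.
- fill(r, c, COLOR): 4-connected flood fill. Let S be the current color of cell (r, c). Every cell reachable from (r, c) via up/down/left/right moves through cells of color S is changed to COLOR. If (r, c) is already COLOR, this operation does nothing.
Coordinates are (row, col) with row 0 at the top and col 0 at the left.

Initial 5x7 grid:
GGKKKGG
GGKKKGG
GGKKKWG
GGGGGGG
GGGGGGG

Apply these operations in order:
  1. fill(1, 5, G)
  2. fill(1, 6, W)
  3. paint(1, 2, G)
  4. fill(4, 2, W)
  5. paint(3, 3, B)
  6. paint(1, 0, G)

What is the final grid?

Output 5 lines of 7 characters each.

Answer: WWKKKWW
GWGKKWW
WWKKKWW
WWWBWWW
WWWWWWW

Derivation:
After op 1 fill(1,5,G) [0 cells changed]:
GGKKKGG
GGKKKGG
GGKKKWG
GGGGGGG
GGGGGGG
After op 2 fill(1,6,W) [25 cells changed]:
WWKKKWW
WWKKKWW
WWKKKWW
WWWWWWW
WWWWWWW
After op 3 paint(1,2,G):
WWKKKWW
WWGKKWW
WWKKKWW
WWWWWWW
WWWWWWW
After op 4 fill(4,2,W) [0 cells changed]:
WWKKKWW
WWGKKWW
WWKKKWW
WWWWWWW
WWWWWWW
After op 5 paint(3,3,B):
WWKKKWW
WWGKKWW
WWKKKWW
WWWBWWW
WWWWWWW
After op 6 paint(1,0,G):
WWKKKWW
GWGKKWW
WWKKKWW
WWWBWWW
WWWWWWW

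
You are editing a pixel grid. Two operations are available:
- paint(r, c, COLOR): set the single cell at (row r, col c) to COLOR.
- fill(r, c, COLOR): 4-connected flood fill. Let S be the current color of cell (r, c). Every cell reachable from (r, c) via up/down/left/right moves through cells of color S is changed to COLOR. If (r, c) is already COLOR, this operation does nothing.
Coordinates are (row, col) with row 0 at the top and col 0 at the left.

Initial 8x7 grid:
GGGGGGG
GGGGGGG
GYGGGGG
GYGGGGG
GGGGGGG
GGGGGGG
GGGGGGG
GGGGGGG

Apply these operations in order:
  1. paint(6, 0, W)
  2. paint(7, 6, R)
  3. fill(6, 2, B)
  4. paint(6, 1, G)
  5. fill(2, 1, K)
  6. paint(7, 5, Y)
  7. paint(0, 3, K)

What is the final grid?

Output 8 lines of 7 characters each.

After op 1 paint(6,0,W):
GGGGGGG
GGGGGGG
GYGGGGG
GYGGGGG
GGGGGGG
GGGGGGG
WGGGGGG
GGGGGGG
After op 2 paint(7,6,R):
GGGGGGG
GGGGGGG
GYGGGGG
GYGGGGG
GGGGGGG
GGGGGGG
WGGGGGG
GGGGGGR
After op 3 fill(6,2,B) [52 cells changed]:
BBBBBBB
BBBBBBB
BYBBBBB
BYBBBBB
BBBBBBB
BBBBBBB
WBBBBBB
BBBBBBR
After op 4 paint(6,1,G):
BBBBBBB
BBBBBBB
BYBBBBB
BYBBBBB
BBBBBBB
BBBBBBB
WGBBBBB
BBBBBBR
After op 5 fill(2,1,K) [2 cells changed]:
BBBBBBB
BBBBBBB
BKBBBBB
BKBBBBB
BBBBBBB
BBBBBBB
WGBBBBB
BBBBBBR
After op 6 paint(7,5,Y):
BBBBBBB
BBBBBBB
BKBBBBB
BKBBBBB
BBBBBBB
BBBBBBB
WGBBBBB
BBBBBYR
After op 7 paint(0,3,K):
BBBKBBB
BBBBBBB
BKBBBBB
BKBBBBB
BBBBBBB
BBBBBBB
WGBBBBB
BBBBBYR

Answer: BBBKBBB
BBBBBBB
BKBBBBB
BKBBBBB
BBBBBBB
BBBBBBB
WGBBBBB
BBBBBYR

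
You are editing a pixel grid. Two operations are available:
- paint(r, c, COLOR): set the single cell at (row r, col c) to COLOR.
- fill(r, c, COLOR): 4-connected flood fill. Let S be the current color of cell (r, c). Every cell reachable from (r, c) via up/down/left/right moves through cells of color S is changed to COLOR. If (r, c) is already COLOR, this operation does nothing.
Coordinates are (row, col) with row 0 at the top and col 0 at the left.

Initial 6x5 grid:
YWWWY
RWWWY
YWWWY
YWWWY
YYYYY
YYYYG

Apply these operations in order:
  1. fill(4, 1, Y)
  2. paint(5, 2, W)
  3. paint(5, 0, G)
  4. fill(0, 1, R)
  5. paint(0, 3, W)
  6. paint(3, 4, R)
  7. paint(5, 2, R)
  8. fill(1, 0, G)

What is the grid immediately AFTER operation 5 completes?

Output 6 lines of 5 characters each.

Answer: YRRWY
RRRRY
YRRRY
YRRRY
YYYYY
GYWYG

Derivation:
After op 1 fill(4,1,Y) [0 cells changed]:
YWWWY
RWWWY
YWWWY
YWWWY
YYYYY
YYYYG
After op 2 paint(5,2,W):
YWWWY
RWWWY
YWWWY
YWWWY
YYYYY
YYWYG
After op 3 paint(5,0,G):
YWWWY
RWWWY
YWWWY
YWWWY
YYYYY
GYWYG
After op 4 fill(0,1,R) [12 cells changed]:
YRRRY
RRRRY
YRRRY
YRRRY
YYYYY
GYWYG
After op 5 paint(0,3,W):
YRRWY
RRRRY
YRRRY
YRRRY
YYYYY
GYWYG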